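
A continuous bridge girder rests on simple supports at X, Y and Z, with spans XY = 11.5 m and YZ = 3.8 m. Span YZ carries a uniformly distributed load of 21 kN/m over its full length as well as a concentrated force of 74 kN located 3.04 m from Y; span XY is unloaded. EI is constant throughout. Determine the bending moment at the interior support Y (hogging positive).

Release continuity at Y by inserting a hinge; the redundant is the internal moment M_Y. The primary structure is two simply-supported spans XY and YZ.
Rotations at Y on the released spans (each span's end-slope, ×1/EI):
  span YZ: UDL 21: wL³/(24EI) = 48.01/EI
  span YZ: point load 74 at a = 3.04: Pab(L + b)/(6LEI) = 34.19/EI
  relative rotation θ_0 = (0 + 82.21)/EI = 82.21/EI
A unit hogging moment at Y produces rotation L₁/(3EI) + L₂/(3EI) = 5.1/EI.
Slope continuity at Y: θ_0 = M_Y·5.1/EI, so M_Y = 82.21/5.1 = 16.12 kN·m (hogging).

M_Y = 16.12 kN·m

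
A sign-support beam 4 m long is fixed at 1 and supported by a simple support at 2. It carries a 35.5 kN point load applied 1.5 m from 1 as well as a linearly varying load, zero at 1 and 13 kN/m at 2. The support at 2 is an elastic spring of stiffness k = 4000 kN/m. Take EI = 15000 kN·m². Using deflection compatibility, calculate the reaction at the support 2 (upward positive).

R_2 = 17.73 kN

Remove the prop at 2; the released (primary) structure is a cantilever built in at 1.
Deflection at 2 on the released cantilever, summing each load's contribution:
  point load 35.5 at a = 1.5: Pa²(3L − a)/(6EI) = 139.8/EI
  triangular load, peak 13 at the free end: 11w₀L⁴/(120EI) = 305.1/EI
  δ_0 = 444.8/EI
Flexibility coefficient — unit upward force at 2: δ_{22} = L³/(3EI) = 21.33/EI.
With EI = 15000 kN·m²: δ_0 = 0.029657 m and δ_{22} = 0.001422 m/kN.
Compatibility — the spring shortens by R_2/k under the reaction it provides: δ_0 − R_2·δ_{22} = R_2/k. With 1/k = 0.00025 m/kN, R_2 = δ_0 / (δ_{22} + 1/k) = 0.029657 / (0.001422 + 0.00025) = 17.73 kN.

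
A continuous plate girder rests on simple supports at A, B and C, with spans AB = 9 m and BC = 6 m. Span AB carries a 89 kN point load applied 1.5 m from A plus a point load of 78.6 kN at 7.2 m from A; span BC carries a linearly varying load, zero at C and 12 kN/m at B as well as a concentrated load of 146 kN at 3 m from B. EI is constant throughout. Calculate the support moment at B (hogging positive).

M_B = 177.3 kN·m

Take M_B as the redundant. Released structure: two simple spans AB and BC with a hinge at B.
Rotations at B on the released spans (each span's end-slope, ×1/EI):
  span AB: point load 89 at a = 1.5: Pab(L + a)/(6LEI) = 194.7/EI
  span AB: point load 78.6 at a = 7.2: Pab(L + a)/(6LEI) = 305.6/EI
  span BC: triangular load, peak 12: w₀L³/(45EI) = 57.6/EI
  span BC: point load 146 at a = 3: Pab(L + b)/(6LEI) = 328.5/EI
  relative rotation θ_0 = (500.3 + 386.1)/EI = 886.4/EI
A unit hogging moment at B produces rotation L₁/(3EI) + L₂/(3EI) = 5/EI.
Slope continuity at B: θ_0 = M_B·5/EI, so M_B = 886.4/5 = 177.3 kN·m (hogging).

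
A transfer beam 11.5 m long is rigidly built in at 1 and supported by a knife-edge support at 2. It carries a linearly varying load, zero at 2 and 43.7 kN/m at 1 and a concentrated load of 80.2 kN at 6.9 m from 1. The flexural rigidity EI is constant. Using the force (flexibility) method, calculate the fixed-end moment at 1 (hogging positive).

M_1 = 540.2 kN·m

Release the roller at 2. Primary structure: cantilever fixed at 1.
Deflection at 2 on the released cantilever, summing each load's contribution:
  triangular load, peak 43.7 at the fixed end: w₀L⁴/(30EI) = 25477/EI
  point load 80.2 at a = 6.9: Pa²(3L − a)/(6EI) = 17564/EI
  δ_0 = 43041/EI
Flexibility coefficient — unit upward force at 2: δ_{22} = L³/(3EI) = 507/EI.
Compatibility at 2: δ_0 − R_2·δ_{22} = 0, so R_2 = 43041/507 = 84.9 kN.
Moment equilibrium about 1: M_1 = Σ(load moments about 1) − R_2·L = 1517 − 84.9×11.5 = 540.2 kN·m.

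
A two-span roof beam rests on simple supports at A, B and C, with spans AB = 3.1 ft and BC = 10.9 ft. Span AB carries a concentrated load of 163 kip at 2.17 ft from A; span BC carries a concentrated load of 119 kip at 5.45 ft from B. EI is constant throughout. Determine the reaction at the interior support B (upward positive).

Release continuity at B by inserting a hinge; the redundant is the internal moment M_B. The primary structure is two simply-supported spans AB and BC.
Rotations at B on the released spans (each span's end-slope, ×1/EI):
  span AB: point load 163 at a = 2.17: Pab(L + a)/(6LEI) = 93.2/EI
  span BC: point load 119 at a = 5.45: Pab(L + b)/(6LEI) = 883.6/EI
  relative rotation θ_0 = (93.2 + 883.6)/EI = 976.9/EI
A unit hogging moment at B produces rotation L₁/(3EI) + L₂/(3EI) = 4.667/EI.
Slope continuity at B: θ_0 = M_B·4.667/EI, so M_B = 976.9/4.667 = 209.3 kip·ft (hogging).
Span AB, ΣM about A with M_B applied at B: R_B^{AB}·3.1 = 353.7 + 209.3, so R_B^{AB} = 181.6 kip and R_A = 163 − 181.6 = -18.62 kip.
Span BC, ΣM about C: R_B^{BC}·10.9 = 648.5 + 209.3, so R_B^{BC} = 78.7 kip and R_C = 119 − 78.7 = 40.3 kip.
R_B = 181.6 + 78.7 = 260.3 kip.

R_B = 260.3 kip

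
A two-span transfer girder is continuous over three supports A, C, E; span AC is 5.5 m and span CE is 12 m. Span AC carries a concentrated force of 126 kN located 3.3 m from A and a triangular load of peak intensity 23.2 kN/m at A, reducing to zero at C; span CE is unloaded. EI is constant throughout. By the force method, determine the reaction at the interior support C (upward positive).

R_C = 111.4 kN

Take M_C as the redundant. Released structure: two simple spans AC and CE with a hinge at C.
End slopes at the hinge C, treating each span as simply supported:
  span AC: point load 126 at a = 3.3: Pab(L + a)/(6LEI) = 243.9/EI
  span AC: triangular load, peak 23.2: 7w₀L³/(360EI) = 75.05/EI
  relative rotation θ_0 = (319 + 0)/EI = 319/EI
A unit hogging moment at C produces rotation L₁/(3EI) + L₂/(3EI) = 5.833/EI.
Slope continuity at C: θ_0 = M_C·5.833/EI, so M_C = 319/5.833 = 54.68 kN·m (hogging).
Span AC, ΣM about A with M_C applied at C: R_C^{AC}·5.5 = 532.8 + 54.68, so R_C^{AC} = 106.8 kN and R_A = 189.8 − 106.8 = 82.99 kN.
Span CE, ΣM about E: R_C^{CE}·12 = 0 + 54.68, so R_C^{CE} = 4.557 kN and R_E = 0 − 4.557 = -4.557 kN.
R_C = 106.8 + 4.557 = 111.4 kN.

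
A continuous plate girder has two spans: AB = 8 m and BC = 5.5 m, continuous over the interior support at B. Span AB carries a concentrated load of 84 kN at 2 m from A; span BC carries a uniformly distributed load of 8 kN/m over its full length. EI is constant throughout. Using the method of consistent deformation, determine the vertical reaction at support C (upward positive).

R_C = 11.27 kN

Take M_B as the redundant. Released structure: two simple spans AB and BC with a hinge at B.
Discontinuity in slope at B on the released structure — sum the simple-span end rotations:
  span AB: point load 84 at a = 2: Pab(L + a)/(6LEI) = 210/EI
  span BC: UDL 8: wL³/(24EI) = 55.46/EI
  relative rotation θ_0 = (210 + 55.46)/EI = 265.5/EI
A unit hogging moment at B produces rotation L₁/(3EI) + L₂/(3EI) = 4.5/EI.
Compatibility: M_B·(L₁+L₂)/(3EI) = θ_0, giving M_B = 58.99 kN·m (hogging).
Span BC, ΣM about C: R_B^{BC}·5.5 = 121 + 58.99, so R_B^{BC} = 32.73 kN and R_C = 44 − 32.73 = 11.27 kN.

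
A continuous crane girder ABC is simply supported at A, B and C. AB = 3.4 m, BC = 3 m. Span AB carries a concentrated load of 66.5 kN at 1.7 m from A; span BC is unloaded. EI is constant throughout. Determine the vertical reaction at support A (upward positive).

R_A = 26.63 kN

Take M_B as the redundant. Released structure: two simple spans AB and BC with a hinge at B.
End slopes at the hinge B, treating each span as simply supported:
  span AB: point load 66.5 at a = 1.7: Pab(L + a)/(6LEI) = 48.05/EI
  relative rotation θ_0 = (48.05 + 0)/EI = 48.05/EI
A unit hogging moment at B produces rotation L₁/(3EI) + L₂/(3EI) = 2.133/EI.
Compatibility: M_B·(L₁+L₂)/(3EI) = θ_0, giving M_B = 22.52 kN·m (hogging).
Span AB, ΣM about A with M_B applied at B: R_B^{AB}·3.4 = 113 + 22.52, so R_B^{AB} = 39.87 kN and R_A = 66.5 − 39.87 = 26.63 kN.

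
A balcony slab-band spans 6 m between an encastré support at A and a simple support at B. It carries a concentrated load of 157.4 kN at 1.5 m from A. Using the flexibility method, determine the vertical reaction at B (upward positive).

Remove the prop at B; the released (primary) structure is a cantilever built in at A.
Deflection at B on the released cantilever, summing each load's contribution:
  point load 157.4 at a = 1.5: Pa²(3L − a)/(6EI) = 973.9/EI
Tip deflection under a unit load at B: L³/(3EI) = 72/EI.
The prop prevents deflection at B: R_B = δ_0/δ_{BB} = 973.9/72 = 13.53 kN.

R_B = 13.53 kN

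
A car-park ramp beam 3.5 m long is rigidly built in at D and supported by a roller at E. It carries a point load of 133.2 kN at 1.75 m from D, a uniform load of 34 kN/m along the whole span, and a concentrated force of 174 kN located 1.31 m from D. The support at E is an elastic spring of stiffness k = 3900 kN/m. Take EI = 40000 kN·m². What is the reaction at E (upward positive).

R_E = 68.85 kN

Choose R_E as the redundant. The primary structure is the cantilever fixed at D.
Deflection at E on the released cantilever, summing each load's contribution:
  point load 133.2 at a = 1.75: Pa²(3L − a)/(6EI) = 594.9/EI
  UDL 34: wL⁴/(8EI) = 637.8/EI
  point load 174 at a = 1.31: Pa²(3L − a)/(6EI) = 457.4/EI
  δ_0 = 1690/EI
Tip deflection under a unit load at E: L³/(3EI) = 14.29/EI.
With EI = 40000 kN·m²: δ_0 = 0.04225 m and δ_{EE} = 0.000357 m/kN.
Compatibility — the spring shortens by R_E/k under the reaction it provides: δ_0 − R_E·δ_{EE} = R_E/k. With 1/k = 0.000256 m/kN, R_E = δ_0 / (δ_{EE} + 1/k) = 0.04225 / (0.000357 + 0.000256) = 68.85 kN.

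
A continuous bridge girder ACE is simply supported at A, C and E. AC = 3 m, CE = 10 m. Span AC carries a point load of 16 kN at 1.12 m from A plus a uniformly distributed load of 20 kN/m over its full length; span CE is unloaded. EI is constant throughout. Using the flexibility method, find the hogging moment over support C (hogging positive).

M_C = 6.972 kN·m

Release continuity at C by inserting a hinge; the redundant is the internal moment M_C. The primary structure is two simply-supported spans AC and CE.
End slopes at the hinge C, treating each span as simply supported:
  span AC: point load 16 at a = 1.12: Pab(L + a)/(6LEI) = 7.711/EI
  span AC: UDL 20: wL³/(24EI) = 22.5/EI
  relative rotation θ_0 = (30.21 + 0)/EI = 30.21/EI
A unit hogging moment at C produces rotation L₁/(3EI) + L₂/(3EI) = 4.333/EI.
Slope continuity at C: θ_0 = M_C·4.333/EI, so M_C = 30.21/4.333 = 6.972 kN·m (hogging).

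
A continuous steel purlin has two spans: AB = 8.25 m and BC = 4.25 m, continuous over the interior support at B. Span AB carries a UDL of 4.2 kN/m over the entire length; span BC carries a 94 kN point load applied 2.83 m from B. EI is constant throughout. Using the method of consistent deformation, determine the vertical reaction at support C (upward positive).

R_C = 52.3 kN

Insert a hinge at B; M_B is the redundant, and each span becomes simply supported.
Discontinuity in slope at B on the released structure — sum the simple-span end rotations:
  span AB: UDL 4.2: wL³/(24EI) = 98.27/EI
  span BC: point load 94 at a = 2.83: Pab(L + b)/(6LEI) = 83.99/EI
  relative rotation θ_0 = (98.27 + 83.99)/EI = 182.3/EI
A unit hogging moment at B produces rotation L₁/(3EI) + L₂/(3EI) = 4.167/EI.
Slope continuity at B: θ_0 = M_B·4.167/EI, so M_B = 182.3/4.167 = 43.74 kN·m (hogging).
Span BC, ΣM about C: R_B^{BC}·4.25 = 133.5 + 43.74, so R_B^{BC} = 41.7 kN and R_C = 94 − 41.7 = 52.3 kN.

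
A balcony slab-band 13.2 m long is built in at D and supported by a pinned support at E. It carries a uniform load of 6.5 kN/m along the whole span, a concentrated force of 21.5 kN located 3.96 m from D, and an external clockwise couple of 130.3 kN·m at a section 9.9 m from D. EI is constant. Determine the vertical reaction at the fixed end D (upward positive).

Remove the prop at E; the released (primary) structure is a cantilever built in at D.
Free-end deflection of the primary structure under the applied loading (downward +):
  UDL 6.5: wL⁴/(8EI) = 24667/EI
  point load 21.5 at a = 3.96: Pa²(3L − a)/(6EI) = 2003/EI
  clockwise couple 130.3 at a = 9.9: M₀a(2L − a)/(2EI) = 10642/EI
  δ_0 = 37312/EI
Tip deflection under a unit load at E: L³/(3EI) = 766.7/EI.
Compatibility at E: δ_0 − R_E·δ_{EE} = 0, so R_E = 37312/766.7 = 48.67 kN.
Vertical equilibrium: R_D = ΣP − R_E = 107.3 − 48.67 = 58.63 kN.

R_D = 58.63 kN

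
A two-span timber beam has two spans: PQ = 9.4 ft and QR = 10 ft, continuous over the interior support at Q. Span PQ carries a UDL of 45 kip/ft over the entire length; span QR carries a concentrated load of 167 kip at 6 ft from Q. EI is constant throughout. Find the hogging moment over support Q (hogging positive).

Release continuity at Q by inserting a hinge; the redundant is the internal moment M_Q. The primary structure is two simply-supported spans PQ and QR.
Discontinuity in slope at Q on the released structure — sum the simple-span end rotations:
  span PQ: UDL 45: wL³/(24EI) = 1557/EI
  span QR: point load 167 at a = 6: Pab(L + b)/(6LEI) = 935.2/EI
  relative rotation θ_0 = (1557 + 935.2)/EI = 2493/EI
A unit hogging moment at Q produces rotation L₁/(3EI) + L₂/(3EI) = 6.467/EI.
Slope continuity at Q: θ_0 = M_Q·6.467/EI, so M_Q = 2493/6.467 = 385.4 kip·ft (hogging).

M_Q = 385.4 kip·ft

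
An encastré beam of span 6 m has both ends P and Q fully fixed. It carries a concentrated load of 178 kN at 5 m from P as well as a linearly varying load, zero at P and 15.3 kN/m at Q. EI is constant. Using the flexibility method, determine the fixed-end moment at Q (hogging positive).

M_Q = 151.2 kN·m

Release both end moments; the primary structure is a simply-supported span PQ with redundants M_P and M_Q.
On the primary (simply-supported) span, the end slopes from the loading are:
  at P: point load 178 at a = 5: Pab(L + b)/(6LEI) = 173.1/EI
  at Q: point load 178 at a = 5: Pab(L + a)/(6LEI) = 271.9/EI
  at P: triangular load, peak 15.3: 7w₀L³/(360EI) = 64.26/EI
  at Q: triangular load, peak 15.3: w₀L³/(45EI) = 73.44/EI
  θ_P0 = 237.3/EI,  θ_Q0 = 345.4/EI
Flexibility coefficients: a unit moment at one end gives L/(3EI) there and L/(6EI) at the far end, so f₁₁ = f₂₂ = 2/EI and f₁₂ = f₂₁ = 1/EI.
Compatibility — zero rotation at each built-in end:
  2 M_P + 1 M_Q = 237.3
  1 M_P + 2 M_Q = 345.4
Solving the pair gives M_P = 43.08 kN·m and M_Q = 151.2 kN·m (hogging).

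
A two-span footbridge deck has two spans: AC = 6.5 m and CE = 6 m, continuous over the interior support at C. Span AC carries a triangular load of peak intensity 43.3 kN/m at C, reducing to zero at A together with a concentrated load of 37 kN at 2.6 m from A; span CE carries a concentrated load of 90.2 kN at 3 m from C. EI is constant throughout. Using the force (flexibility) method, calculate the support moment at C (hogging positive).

M_C = 133.1 kN·m

Release continuity at C by inserting a hinge; the redundant is the internal moment M_C. The primary structure is two simply-supported spans AC and CE.
End slopes at the hinge C, treating each span as simply supported:
  span AC: triangular load, peak 43.3: w₀L³/(45EI) = 264.3/EI
  span AC: point load 37 at a = 2.6: Pab(L + a)/(6LEI) = 87.54/EI
  span CE: point load 90.2 at a = 3: Pab(L + b)/(6LEI) = 202.9/EI
  relative rotation θ_0 = (351.8 + 202.9)/EI = 554.7/EI
A unit hogging moment at C produces rotation L₁/(3EI) + L₂/(3EI) = 4.167/EI.
Slope continuity at C: θ_0 = M_C·4.167/EI, so M_C = 554.7/4.167 = 133.1 kN·m (hogging).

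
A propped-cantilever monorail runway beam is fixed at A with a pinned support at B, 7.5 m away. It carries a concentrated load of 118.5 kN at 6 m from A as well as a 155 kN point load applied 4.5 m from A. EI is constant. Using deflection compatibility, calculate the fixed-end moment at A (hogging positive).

M_A = 280.6 kN·m

Release the roller at B. Primary structure: cantilever fixed at A.
Primary-structure tip deflection at B by superposition:
  point load 118.5 at a = 6: Pa²(3L − a)/(6EI) = 11732/EI
  point load 155 at a = 4.5: Pa²(3L − a)/(6EI) = 9416/EI
  δ_0 = 21148/EI
Flexibility coefficient — unit upward force at B: δ_{BB} = L³/(3EI) = 140.6/EI.
The prop prevents deflection at B: R_B = δ_0/δ_{BB} = 21148/140.6 = 150.4 kN.
Moment equilibrium about A: M_A = Σ(load moments about A) − R_B·L = 1408 − 150.4×7.5 = 280.6 kN·m.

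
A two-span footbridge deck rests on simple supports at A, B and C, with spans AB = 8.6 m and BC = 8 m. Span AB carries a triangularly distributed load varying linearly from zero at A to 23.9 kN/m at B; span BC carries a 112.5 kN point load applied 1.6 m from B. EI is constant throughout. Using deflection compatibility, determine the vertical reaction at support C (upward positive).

R_C = 7.061 kN

Insert a hinge at B; M_B is the redundant, and each span becomes simply supported.
Rotations at B on the released spans (each span's end-slope, ×1/EI):
  span AB: triangular load, peak 23.9: w₀L³/(45EI) = 337.8/EI
  span BC: point load 112.5 at a = 1.6: Pab(L + b)/(6LEI) = 345.6/EI
  relative rotation θ_0 = (337.8 + 345.6)/EI = 683.4/EI
A unit hogging moment at B produces rotation L₁/(3EI) + L₂/(3EI) = 5.533/EI.
Slope continuity at B: θ_0 = M_B·5.533/EI, so M_B = 683.4/5.533 = 123.5 kN·m (hogging).
Span BC, ΣM about C: R_B^{BC}·8 = 720 + 123.5, so R_B^{BC} = 105.4 kN and R_C = 112.5 − 105.4 = 7.061 kN.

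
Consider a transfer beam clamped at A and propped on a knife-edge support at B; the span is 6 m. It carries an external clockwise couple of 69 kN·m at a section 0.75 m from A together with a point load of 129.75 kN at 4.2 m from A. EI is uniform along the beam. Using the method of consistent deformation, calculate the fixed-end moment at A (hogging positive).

Choose R_B as the redundant. The primary structure is the cantilever fixed at A.
Downward deflection at the released point B due to the loads:
  clockwise couple 69 at a = 0.75: M₀a(2L − a)/(2EI) = 291.1/EI
  point load 129.75 at a = 4.2: Pa²(3L − a)/(6EI) = 5264/EI
  δ_0 = 5555/EI
Flexibility coefficient — unit upward force at B: δ_{BB} = L³/(3EI) = 72/EI.
The prop prevents deflection at B: R_B = δ_0/δ_{BB} = 5555/72 = 77.16 kN.
Moment equilibrium about A: M_A = Σ(load moments about A) − R_B·L = 614 − 77.16×6 = 151 kN·m.

M_A = 151 kN·m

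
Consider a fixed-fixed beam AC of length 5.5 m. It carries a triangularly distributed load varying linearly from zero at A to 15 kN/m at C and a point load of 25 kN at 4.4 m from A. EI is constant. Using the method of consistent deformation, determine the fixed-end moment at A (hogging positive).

M_A = 19.52 kN·m

Release both end moments; the primary structure is a simply-supported span AC with redundants M_A and M_C.
Simple-span end rotations at A and C under the given loads:
  at A: triangular load, peak 15: 7w₀L³/(360EI) = 48.53/EI
  at C: triangular load, peak 15: w₀L³/(45EI) = 55.46/EI
  at A: point load 25 at a = 4.4: Pab(L + b)/(6LEI) = 24.2/EI
  at C: point load 25 at a = 4.4: Pab(L + a)/(6LEI) = 36.3/EI
  θ_A0 = 72.73/EI,  θ_C0 = 91.76/EI
Flexibility coefficients: a unit moment at one end gives L/(3EI) there and L/(6EI) at the far end, so f₁₁ = f₂₂ = 1.833/EI and f₁₂ = f₂₁ = 0.9167/EI.
Compatibility — zero rotation at each built-in end:
  1.833 M_A + 0.9167 M_C = 72.73
  0.9167 M_A + 1.833 M_C = 91.76
Solving the pair gives M_A = 19.52 kN·m and M_C = 40.29 kN·m (hogging).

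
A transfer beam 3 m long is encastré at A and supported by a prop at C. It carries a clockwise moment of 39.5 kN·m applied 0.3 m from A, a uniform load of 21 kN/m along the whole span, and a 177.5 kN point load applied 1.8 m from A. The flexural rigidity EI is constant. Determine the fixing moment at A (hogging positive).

Take the reaction at C as the redundant and release it; the primary structure is a cantilever fixed at A.
Deflection at C on the released cantilever, summing each load's contribution:
  clockwise couple 39.5 at a = 0.3: M₀a(2L − a)/(2EI) = 33.77/EI
  UDL 21: wL⁴/(8EI) = 212.6/EI
  point load 177.5 at a = 1.8: Pa²(3L − a)/(6EI) = 690.1/EI
  δ_0 = 936.5/EI
Flexibility coefficient — unit upward force at C: δ_{CC} = L³/(3EI) = 9/EI.
The prop prevents deflection at C: R_C = δ_0/δ_{CC} = 936.5/9 = 104.1 kN.
Moment equilibrium about A: M_A = Σ(load moments about A) − R_C·L = 453.5 − 104.1×3 = 141.3 kN·m.

M_A = 141.3 kN·m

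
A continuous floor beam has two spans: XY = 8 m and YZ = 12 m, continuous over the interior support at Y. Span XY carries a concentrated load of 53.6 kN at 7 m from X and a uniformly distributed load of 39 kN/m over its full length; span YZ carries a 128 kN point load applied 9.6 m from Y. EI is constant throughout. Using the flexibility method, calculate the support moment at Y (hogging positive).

Take M_Y as the redundant. Released structure: two simple spans XY and YZ with a hinge at Y.
End slopes at the hinge Y, treating each span as simply supported:
  span XY: point load 53.6 at a = 7: Pab(L + a)/(6LEI) = 117.2/EI
  span XY: UDL 39: wL³/(24EI) = 832/EI
  span YZ: point load 128 at a = 9.6: Pab(L + b)/(6LEI) = 589.8/EI
  relative rotation θ_0 = (949.2 + 589.8)/EI = 1539/EI
A unit hogging moment at Y produces rotation L₁/(3EI) + L₂/(3EI) = 6.667/EI.
Slope continuity at Y: θ_0 = M_Y·6.667/EI, so M_Y = 1539/6.667 = 230.9 kN·m (hogging).

M_Y = 230.9 kN·m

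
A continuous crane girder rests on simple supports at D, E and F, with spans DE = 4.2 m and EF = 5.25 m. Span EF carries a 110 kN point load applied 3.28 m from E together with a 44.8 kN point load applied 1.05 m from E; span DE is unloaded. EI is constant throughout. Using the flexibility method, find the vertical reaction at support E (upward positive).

R_E = 107.3 kN

Insert a hinge at E; M_E is the redundant, and each span becomes simply supported.
End slopes at the hinge E, treating each span as simply supported:
  span EF: point load 110 at a = 3.28: Pab(L + b)/(6LEI) = 162.9/EI
  span EF: point load 44.8 at a = 1.05: Pab(L + b)/(6LEI) = 59.27/EI
  relative rotation θ_0 = (0 + 222.2)/EI = 222.2/EI
A unit hogging moment at E produces rotation L₁/(3EI) + L₂/(3EI) = 3.15/EI.
Compatibility: M_E·(L₁+L₂)/(3EI) = θ_0, giving M_E = 70.53 kN·m (hogging).
Span DE, ΣM about D with M_E applied at E: R_E^{DE}·4.2 = 0 + 70.53, so R_E^{DE} = 16.79 kN and R_D = 0 − 16.79 = -16.79 kN.
Span EF, ΣM about F: R_E^{EF}·5.25 = 404.9 + 70.53, so R_E^{EF} = 90.55 kN and R_F = 154.8 − 90.55 = 64.25 kN.
R_E = 16.79 + 90.55 = 107.3 kN.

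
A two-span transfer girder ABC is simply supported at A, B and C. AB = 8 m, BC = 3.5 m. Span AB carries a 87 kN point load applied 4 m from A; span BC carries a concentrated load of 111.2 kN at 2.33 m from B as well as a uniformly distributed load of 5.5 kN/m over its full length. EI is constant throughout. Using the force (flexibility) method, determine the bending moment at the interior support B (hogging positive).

M_B = 110.9 kN·m

Release continuity at B by inserting a hinge; the redundant is the internal moment M_B. The primary structure is two simply-supported spans AB and BC.
End slopes at the hinge B, treating each span as simply supported:
  span AB: point load 87 at a = 4: Pab(L + a)/(6LEI) = 348/EI
  span BC: point load 111.2 at a = 2.33: Pab(L + b)/(6LEI) = 67.41/EI
  span BC: UDL 5.5: wL³/(24EI) = 9.826/EI
  relative rotation θ_0 = (348 + 77.24)/EI = 425.2/EI
A unit hogging moment at B produces rotation L₁/(3EI) + L₂/(3EI) = 3.833/EI.
Slope continuity at B: θ_0 = M_B·3.833/EI, so M_B = 425.2/3.833 = 110.9 kN·m (hogging).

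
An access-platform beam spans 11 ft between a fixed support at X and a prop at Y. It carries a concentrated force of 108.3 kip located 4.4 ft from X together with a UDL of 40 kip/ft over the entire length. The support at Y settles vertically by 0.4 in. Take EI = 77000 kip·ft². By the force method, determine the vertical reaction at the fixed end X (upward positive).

R_X = 366.6 kip

Take the reaction at Y as the redundant and release it; the primary structure is a cantilever fixed at X.
Primary-structure tip deflection at Y by superposition:
  point load 108.3 at a = 4.4: Pa²(3L − a)/(6EI) = 9994/EI
  UDL 40: wL⁴/(8EI) = 73205/EI
  δ_0 = 83199/EI
Flexibility coefficient — unit upward force at Y: δ_{YY} = L³/(3EI) = 443.7/EI.
With EI = 77000 kip·ft²: δ_0 = 1.0805 ft and δ_{YY} = 0.005762 ft/kip.
Compatibility — the beam at Y must follow the support down by 0.03333 ft: δ_0 − R_Y·δ_{YY} = 0.03333, so R_Y = (1.0805 − 0.03333)/0.005762 = 181.7 kip.
Vertical equilibrium: R_X = ΣP − R_Y = 548.3 − 181.7 = 366.6 kip.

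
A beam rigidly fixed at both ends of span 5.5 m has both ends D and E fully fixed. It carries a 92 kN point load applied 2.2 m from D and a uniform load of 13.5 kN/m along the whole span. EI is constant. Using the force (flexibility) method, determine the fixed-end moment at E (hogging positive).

M_E = 82.61 kN·m

Take the two fixed-end moments M_D, M_E as redundants; the released structure is the simple span DE.
End rotations of the released simple span under the applied load (×1/EI):
  at D: point load 92 at a = 2.2: Pab(L + b)/(6LEI) = 178.1/EI
  at E: point load 92 at a = 2.2: Pab(L + a)/(6LEI) = 155.8/EI
  at D: UDL 13.5: wL³/(24EI) = 93.59/EI
  at E: UDL 13.5: wL³/(24EI) = 93.59/EI
  θ_D0 = 271.7/EI,  θ_E0 = 249.4/EI
Flexibility coefficients: a unit moment at one end gives L/(3EI) there and L/(6EI) at the far end, so f₁₁ = f₂₂ = 1.833/EI and f₁₂ = f₂₁ = 0.9167/EI.
Compatibility — zero rotation at each built-in end:
  1.833 M_D + 0.9167 M_E = 271.7
  0.9167 M_D + 1.833 M_E = 249.4
Solving the pair gives M_D = 106.9 kN·m and M_E = 82.61 kN·m (hogging).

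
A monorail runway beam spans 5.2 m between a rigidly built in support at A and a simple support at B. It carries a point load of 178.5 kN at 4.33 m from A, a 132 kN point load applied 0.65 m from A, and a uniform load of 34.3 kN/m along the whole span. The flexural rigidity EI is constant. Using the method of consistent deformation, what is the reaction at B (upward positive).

R_B = 204 kN

Choose R_B as the redundant. The primary structure is the cantilever fixed at A.
Downward deflection at the released point B due to the loads:
  point load 178.5 at a = 4.33: Pa²(3L − a)/(6EI) = 6286/EI
  point load 132 at a = 0.65: Pa²(3L − a)/(6EI) = 139/EI
  UDL 34.3: wL⁴/(8EI) = 3135/EI
  δ_0 = 9560/EI
Flexibility coefficient — unit upward force at B: δ_{BB} = L³/(3EI) = 46.87/EI.
Compatibility at B: δ_0 − R_B·δ_{BB} = 0, so R_B = 9560/46.87 = 204 kN.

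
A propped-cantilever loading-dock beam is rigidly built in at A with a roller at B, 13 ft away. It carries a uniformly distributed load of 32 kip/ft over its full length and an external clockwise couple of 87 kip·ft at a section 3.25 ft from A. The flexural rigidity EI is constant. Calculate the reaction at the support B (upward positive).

Release the roller at B. Primary structure: cantilever fixed at A.
Downward deflection at the released point B due to the loads:
  UDL 32: wL⁴/(8EI) = 114244/EI
  clockwise couple 87 at a = 3.25: M₀a(2L − a)/(2EI) = 3216/EI
  δ_0 = 117460/EI
Tip deflection under a unit load at B: L³/(3EI) = 732.3/EI.
The prop prevents deflection at B: R_B = δ_0/δ_{BB} = 117460/732.3 = 160.4 kip.

R_B = 160.4 kip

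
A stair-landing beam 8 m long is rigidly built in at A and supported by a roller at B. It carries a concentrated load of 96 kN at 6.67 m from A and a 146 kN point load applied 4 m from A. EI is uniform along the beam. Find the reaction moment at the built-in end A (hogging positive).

M_A = 281.1 kN·m

Choose R_B as the redundant. The primary structure is the cantilever fixed at A.
Free-end deflection of the primary structure under the applied loading (downward +):
  point load 96 at a = 6.67: Pa²(3L − a)/(6EI) = 12336/EI
  point load 146 at a = 4: Pa²(3L − a)/(6EI) = 7787/EI
  δ_0 = 20123/EI
Flexibility coefficient — unit upward force at B: δ_{BB} = L³/(3EI) = 170.7/EI.
The prop prevents deflection at B: R_B = δ_0/δ_{BB} = 20123/170.7 = 117.9 kN.
Moment equilibrium about A: M_A = Σ(load moments about A) − R_B·L = 1224 − 117.9×8 = 281.1 kN·m.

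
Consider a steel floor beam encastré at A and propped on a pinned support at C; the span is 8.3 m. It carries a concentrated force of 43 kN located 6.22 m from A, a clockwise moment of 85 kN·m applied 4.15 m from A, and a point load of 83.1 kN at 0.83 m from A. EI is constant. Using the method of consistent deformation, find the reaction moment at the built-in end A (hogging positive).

Remove the prop at C; the released (primary) structure is a cantilever built in at A.
Free-end deflection of the primary structure under the applied loading (downward +):
  point load 43 at a = 6.22: Pa²(3L − a)/(6EI) = 5179/EI
  clockwise couple 85 at a = 4.15: M₀a(2L − a)/(2EI) = 2196/EI
  point load 83.1 at a = 0.83: Pa²(3L − a)/(6EI) = 229.7/EI
  δ_0 = 7605/EI
Flexibility coefficient — unit upward force at C: δ_{CC} = L³/(3EI) = 190.6/EI.
Compatibility at C: δ_0 − R_C·δ_{CC} = 0, so R_C = 7605/190.6 = 39.9 kN.
Moment equilibrium about A: M_A = Σ(load moments about A) − R_C·L = 421.4 − 39.9×8.3 = 90.26 kN·m.

M_A = 90.26 kN·m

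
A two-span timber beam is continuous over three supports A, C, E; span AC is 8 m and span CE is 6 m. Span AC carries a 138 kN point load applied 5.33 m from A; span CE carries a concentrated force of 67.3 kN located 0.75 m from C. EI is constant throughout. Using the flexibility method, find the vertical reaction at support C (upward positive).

R_C = 190.1 kN

Release continuity at C by inserting a hinge; the redundant is the internal moment M_C. The primary structure is two simply-supported spans AC and CE.
Rotations at C on the released spans (each span's end-slope, ×1/EI):
  span AC: point load 138 at a = 5.33: Pab(L + a)/(6LEI) = 545.4/EI
  span CE: point load 67.3 at a = 0.75: Pab(L + b)/(6LEI) = 82.81/EI
  relative rotation θ_0 = (545.4 + 82.81)/EI = 628.2/EI
A unit hogging moment at C produces rotation L₁/(3EI) + L₂/(3EI) = 4.667/EI.
Compatibility: M_C·(L₁+L₂)/(3EI) = θ_0, giving M_C = 134.6 kN·m (hogging).
Span AC, ΣM about A with M_C applied at C: R_C^{AC}·8 = 735.5 + 134.6, so R_C^{AC} = 108.8 kN and R_A = 138 − 108.8 = 29.23 kN.
Span CE, ΣM about E: R_C^{CE}·6 = 353.3 + 134.6, so R_C^{CE} = 81.32 kN and R_E = 67.3 − 81.32 = -14.02 kN.
R_C = 108.8 + 81.32 = 190.1 kN.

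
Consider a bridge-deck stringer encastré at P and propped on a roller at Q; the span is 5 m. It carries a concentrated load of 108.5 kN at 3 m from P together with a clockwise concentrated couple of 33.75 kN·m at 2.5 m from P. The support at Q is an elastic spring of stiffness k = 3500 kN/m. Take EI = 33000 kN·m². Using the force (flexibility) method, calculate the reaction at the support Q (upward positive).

R_Q = 44.42 kN

Release the roller at Q. Primary structure: cantilever fixed at P.
Deflection at Q on the released cantilever, summing each load's contribution:
  point load 108.5 at a = 3: Pa²(3L − a)/(6EI) = 1953/EI
  clockwise couple 33.75 at a = 2.5: M₀a(2L − a)/(2EI) = 316.4/EI
  δ_0 = 2269/EI
Tip deflection under a unit load at Q: L³/(3EI) = 41.67/EI.
With EI = 33000 kN·m²: δ_0 = 0.06877 m and δ_{QQ} = 0.001263 m/kN.
Compatibility — the spring shortens by R_Q/k under the reaction it provides: δ_0 − R_Q·δ_{QQ} = R_Q/k. With 1/k = 0.000286 m/kN, R_Q = δ_0 / (δ_{QQ} + 1/k) = 0.06877 / (0.001263 + 0.000286) = 44.42 kN.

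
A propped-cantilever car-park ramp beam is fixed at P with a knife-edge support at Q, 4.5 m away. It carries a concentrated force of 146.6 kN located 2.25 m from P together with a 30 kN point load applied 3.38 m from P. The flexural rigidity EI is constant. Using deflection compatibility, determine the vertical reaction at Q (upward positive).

Choose R_Q as the redundant. The primary structure is the cantilever fixed at P.
Deflection at Q on the released cantilever, summing each load's contribution:
  point load 146.6 at a = 2.25: Pa²(3L − a)/(6EI) = 1392/EI
  point load 30 at a = 3.38: Pa²(3L − a)/(6EI) = 578.1/EI
  δ_0 = 1970/EI
Tip deflection under a unit load at Q: L³/(3EI) = 30.38/EI.
Compatibility at Q: δ_0 − R_Q·δ_{QQ} = 0, so R_Q = 1970/30.38 = 64.84 kN.

R_Q = 64.84 kN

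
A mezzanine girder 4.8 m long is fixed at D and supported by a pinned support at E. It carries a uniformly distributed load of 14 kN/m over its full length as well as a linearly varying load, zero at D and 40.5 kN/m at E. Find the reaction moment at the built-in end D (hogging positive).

Release the roller at E. Primary structure: cantilever fixed at D.
Primary-structure tip deflection at E by superposition:
  UDL 14: wL⁴/(8EI) = 929/EI
  triangular load, peak 40.5 at the free end: 11w₀L⁴/(120EI) = 1971/EI
  δ_0 = 2900/EI
Flexibility coefficient — unit upward force at E: δ_{EE} = L³/(3EI) = 36.86/EI.
The prop prevents deflection at E: R_E = δ_0/δ_{EE} = 2900/36.86 = 78.66 kN.
Moment equilibrium about D: M_D = Σ(load moments about D) − R_E·L = 472.3 − 78.66×4.8 = 94.75 kN·m.

M_D = 94.75 kN·m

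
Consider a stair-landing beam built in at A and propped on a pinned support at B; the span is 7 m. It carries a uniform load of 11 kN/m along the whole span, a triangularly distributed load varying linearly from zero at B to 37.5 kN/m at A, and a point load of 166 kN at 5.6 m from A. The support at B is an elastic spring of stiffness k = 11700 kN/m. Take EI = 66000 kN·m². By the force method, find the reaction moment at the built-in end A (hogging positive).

Remove the prop at B; the released (primary) structure is a cantilever built in at A.
Deflection at B on the released cantilever, summing each load's contribution:
  UDL 11: wL⁴/(8EI) = 3301/EI
  triangular load, peak 37.5 at the fixed end: w₀L⁴/(30EI) = 3001/EI
  point load 166 at a = 5.6: Pa²(3L − a)/(6EI) = 13361/EI
  δ_0 = 19664/EI
Flexibility coefficient — unit upward force at B: δ_{BB} = L³/(3EI) = 114.3/EI.
With EI = 66000 kN·m²: δ_0 = 0.29794 m and δ_{BB} = 0.001732 m/kN.
Compatibility — the spring shortens by R_B/k under the reaction it provides: δ_0 − R_B·δ_{BB} = R_B/k. With 1/k = 0.000085 m/kN, R_B = δ_0 / (δ_{BB} + 1/k) = 0.29794 / (0.001732 + 0.000085) = 163.9 kN.
Moment equilibrium about A: M_A = Σ(load moments about A) − R_B·L = 1505 − 163.9×7 = 358 kN·m.

M_A = 358 kN·m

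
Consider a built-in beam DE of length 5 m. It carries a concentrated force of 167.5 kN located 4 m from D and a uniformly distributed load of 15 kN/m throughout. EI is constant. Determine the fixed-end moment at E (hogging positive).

Release both end moments; the primary structure is a simply-supported span DE with redundants M_D and M_E.
On the primary (simply-supported) span, the end slopes from the loading are:
  at D: point load 167.5 at a = 4: Pab(L + b)/(6LEI) = 134/EI
  at E: point load 167.5 at a = 4: Pab(L + a)/(6LEI) = 201/EI
  at D: UDL 15: wL³/(24EI) = 78.12/EI
  at E: UDL 15: wL³/(24EI) = 78.12/EI
  θ_D0 = 212.1/EI,  θ_E0 = 279.1/EI
Flexibility coefficients: a unit moment at one end gives L/(3EI) there and L/(6EI) at the far end, so f₁₁ = f₂₂ = 1.667/EI and f₁₂ = f₂₁ = 0.8333/EI.
Compatibility — zero rotation at each built-in end:
  1.667 M_D + 0.8333 M_E = 212.1
  0.8333 M_D + 1.667 M_E = 279.1
Solving the pair gives M_D = 58.05 kN·m and M_E = 138.4 kN·m (hogging).

M_E = 138.4 kN·m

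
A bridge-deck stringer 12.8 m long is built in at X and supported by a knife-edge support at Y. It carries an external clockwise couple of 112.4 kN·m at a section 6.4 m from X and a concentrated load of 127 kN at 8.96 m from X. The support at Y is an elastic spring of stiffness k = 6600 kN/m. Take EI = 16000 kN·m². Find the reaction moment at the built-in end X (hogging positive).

M_X = 211.4 kN·m

Choose R_Y as the redundant. The primary structure is the cantilever fixed at X.
Downward deflection at the released point Y due to the loads:
  clockwise couple 112.4 at a = 6.4: M₀a(2L − a)/(2EI) = 6906/EI
  point load 127 at a = 8.96: Pa²(3L − a)/(6EI) = 50027/EI
  δ_0 = 56933/EI
Tip deflection under a unit load at Y: L³/(3EI) = 699.1/EI.
With EI = 16000 kN·m²: δ_0 = 3.5583 m and δ_{YY} = 0.043691 m/kN.
Compatibility — the spring shortens by R_Y/k under the reaction it provides: δ_0 − R_Y·δ_{YY} = R_Y/k. With 1/k = 0.000152 m/kN, R_Y = δ_0 / (δ_{YY} + 1/k) = 3.5583 / (0.043691 + 0.000152) = 81.16 kN.
Moment equilibrium about X: M_X = Σ(load moments about X) − R_Y·L = 1250 − 81.16×12.8 = 211.4 kN·m.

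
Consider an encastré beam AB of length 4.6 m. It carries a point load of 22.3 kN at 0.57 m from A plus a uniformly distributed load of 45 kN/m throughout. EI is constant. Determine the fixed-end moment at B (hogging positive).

M_B = 80.73 kN·m

Release both end moments; the primary structure is a simply-supported span AB with redundants M_A and M_B.
Simple-span end rotations at A and B under the given loads:
  at A: point load 22.3 at a = 0.57: Pab(L + b)/(6LEI) = 16.02/EI
  at B: point load 22.3 at a = 0.57: Pab(L + a)/(6LEI) = 9.595/EI
  at A: UDL 45: wL³/(24EI) = 182.5/EI
  at B: UDL 45: wL³/(24EI) = 182.5/EI
  θ_A0 = 198.5/EI,  θ_B0 = 192.1/EI
Flexibility coefficients: a unit moment at one end gives L/(3EI) there and L/(6EI) at the far end, so f₁₁ = f₂₂ = 1.533/EI and f₁₂ = f₂₁ = 0.7667/EI.
Compatibility — zero rotation at each built-in end:
  1.533 M_A + 0.7667 M_B = 198.5
  0.7667 M_A + 1.533 M_B = 192.1
Solving the pair gives M_A = 89.11 kN·m and M_B = 80.73 kN·m (hogging).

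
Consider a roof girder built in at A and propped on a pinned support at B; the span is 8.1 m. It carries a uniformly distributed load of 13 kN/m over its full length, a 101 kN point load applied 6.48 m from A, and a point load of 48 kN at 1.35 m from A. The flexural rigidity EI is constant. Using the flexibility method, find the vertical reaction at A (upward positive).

Take the reaction at B as the redundant and release it; the primary structure is a cantilever fixed at A.
Free-end deflection of the primary structure under the applied loading (downward +):
  UDL 13: wL⁴/(8EI) = 6995/EI
  point load 101 at a = 6.48: Pa²(3L − a)/(6EI) = 12596/EI
  point load 48 at a = 1.35: Pa²(3L − a)/(6EI) = 334.6/EI
  δ_0 = 19926/EI
Tip deflection under a unit load at B: L³/(3EI) = 177.1/EI.
Compatibility at B: δ_0 − R_B·δ_{BB} = 0, so R_B = 19926/177.1 = 112.5 kN.
Vertical equilibrium: R_A = ΣP − R_B = 254.3 − 112.5 = 141.8 kN.

R_A = 141.8 kN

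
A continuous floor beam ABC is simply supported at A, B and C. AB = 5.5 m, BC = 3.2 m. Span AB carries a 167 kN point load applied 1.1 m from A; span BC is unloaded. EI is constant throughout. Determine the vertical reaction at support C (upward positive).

Insert a hinge at B; M_B is the redundant, and each span becomes simply supported.
Rotations at B on the released spans (each span's end-slope, ×1/EI):
  span AB: point load 167 at a = 1.1: Pab(L + a)/(6LEI) = 161.7/EI
  relative rotation θ_0 = (161.7 + 0)/EI = 161.7/EI
A unit hogging moment at B produces rotation L₁/(3EI) + L₂/(3EI) = 2.9/EI.
Slope continuity at B: θ_0 = M_B·2.9/EI, so M_B = 161.7/2.9 = 55.74 kN·m (hogging).
Span BC, ΣM about C: R_B^{BC}·3.2 = 0 + 55.74, so R_B^{BC} = 17.42 kN and R_C = 0 − 17.42 = -17.42 kN.

R_C = -17.42 kN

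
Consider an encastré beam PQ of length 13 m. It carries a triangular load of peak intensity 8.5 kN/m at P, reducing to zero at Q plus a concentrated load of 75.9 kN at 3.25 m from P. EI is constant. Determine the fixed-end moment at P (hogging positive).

Take the two fixed-end moments M_P, M_Q as redundants; the released structure is the simple span PQ.
On the primary (simply-supported) span, the end slopes from the loading are:
  at P: triangular load, peak 8.5: w₀L³/(45EI) = 415/EI
  at Q: triangular load, peak 8.5: 7w₀L³/(360EI) = 363.1/EI
  at P: point load 75.9 at a = 3.25: Pab(L + b)/(6LEI) = 701.5/EI
  at Q: point load 75.9 at a = 3.25: Pab(L + a)/(6LEI) = 501.1/EI
  θ_P0 = 1116/EI,  θ_Q0 = 864.2/EI
Flexibility coefficients: a unit moment at one end gives L/(3EI) there and L/(6EI) at the far end, so f₁₁ = f₂₂ = 4.333/EI and f₁₂ = f₂₁ = 2.167/EI.
Compatibility — zero rotation at each built-in end:
  4.333 M_P + 2.167 M_Q = 1116
  2.167 M_P + 4.333 M_Q = 864.2
Solving the pair gives M_P = 210.6 kN·m and M_Q = 94.13 kN·m (hogging).

M_P = 210.6 kN·m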